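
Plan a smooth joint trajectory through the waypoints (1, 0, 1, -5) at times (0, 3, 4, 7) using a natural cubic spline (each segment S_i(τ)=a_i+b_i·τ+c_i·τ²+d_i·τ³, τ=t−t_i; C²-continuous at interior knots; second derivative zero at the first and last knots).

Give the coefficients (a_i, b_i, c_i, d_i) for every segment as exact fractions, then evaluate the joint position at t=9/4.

Δ: Δ0=-1/3, Δ1=1, Δ2=-2
row 1: diag=8, rhs=8; c'=1/8, d'=1
row 2: denom=8−1·1/8=63/8; d'=(-18−1·1)/(63/8)=-152/63
back: M2=-152/63
back: M1=1−1/8·-152/63=82/63
M: M0=0, M1=82/63, M2=-152/63, M3=0
seg 0: a=1, c=M0/2=0, d=(M1−M0)/(6·3)=41/567, b=Δ0−h0·(2M0+M1)/6=-62/63
seg 1: a=0, c=M1/2=41/63, d=(M2−M1)/(6·1)=-13/21, b=Δ1−h1·(2M1+M2)/6=61/63
seg 2: a=1, c=M2/2=-76/63, d=(M3−M2)/(6·3)=76/567, b=Δ2−h2·(2M2+M3)/6=26/63
t_q=9/4 → seg 0, τ=9/4; S=1+-62/63·τ+0·τ²+41/567·τ³=-25/64

  seg 0: a=1 b=-62/63 c=0 d=41/567
  seg 1: a=0 b=61/63 c=41/63 d=-13/21
  seg 2: a=1 b=26/63 c=-76/63 d=76/567
S(9/4) = -25/64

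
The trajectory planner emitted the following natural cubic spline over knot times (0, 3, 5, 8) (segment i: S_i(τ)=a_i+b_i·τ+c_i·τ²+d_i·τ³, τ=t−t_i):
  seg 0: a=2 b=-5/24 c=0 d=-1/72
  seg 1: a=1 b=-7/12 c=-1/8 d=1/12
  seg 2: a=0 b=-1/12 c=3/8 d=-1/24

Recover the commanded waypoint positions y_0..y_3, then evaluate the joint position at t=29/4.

y_0 = S_0(0) = a_0 = 2
y_1 = S_1(0) = a_1 = 1
y_2 = S_2(0) = a_2 = 0
y_3 = S_2(3) = 2
t_q=29/4 is in segment 2 (τ=9/4); S_2(τ)=633/512

y_0=2 y_1=1 y_2=0 y_3=2
S(29/4) = 633/512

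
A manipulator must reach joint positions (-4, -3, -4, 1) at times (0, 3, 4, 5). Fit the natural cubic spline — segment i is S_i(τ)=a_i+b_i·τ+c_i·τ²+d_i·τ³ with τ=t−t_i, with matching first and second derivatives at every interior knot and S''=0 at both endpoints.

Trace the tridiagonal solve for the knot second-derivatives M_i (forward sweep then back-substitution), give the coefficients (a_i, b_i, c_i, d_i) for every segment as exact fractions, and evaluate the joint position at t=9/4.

  seg 0: a=-4 b=133/93 c=0 d=-34/279
  seg 1: a=-3 b=-173/93 c=-34/31 d=182/93
  seg 2: a=-4 b=169/93 c=148/31 d=-148/93
S(9/4) = -2153/992

Δ: Δ0=1/3, Δ1=-1, Δ2=5
row 1: diag=8, rhs=-8; c'=1/8, d'=-1
row 2: denom=4−1·1/8=31/8; d'=(36−1·-1)/(31/8)=296/31
back: M2=296/31
back: M1=-1−1/8·296/31=-68/31
M: M0=0, M1=-68/31, M2=296/31, M3=0
seg 0: a=-4, c=M0/2=0, d=(M1−M0)/(6·3)=-34/279, b=Δ0−h0·(2M0+M1)/6=133/93
seg 1: a=-3, c=M1/2=-34/31, d=(M2−M1)/(6·1)=182/93, b=Δ1−h1·(2M1+M2)/6=-173/93
seg 2: a=-4, c=M2/2=148/31, d=(M3−M2)/(6·1)=-148/93, b=Δ2−h2·(2M2+M3)/6=169/93
t_q=9/4 → seg 0, τ=9/4; S=-4+133/93·τ+0·τ²+-34/279·τ³=-2153/992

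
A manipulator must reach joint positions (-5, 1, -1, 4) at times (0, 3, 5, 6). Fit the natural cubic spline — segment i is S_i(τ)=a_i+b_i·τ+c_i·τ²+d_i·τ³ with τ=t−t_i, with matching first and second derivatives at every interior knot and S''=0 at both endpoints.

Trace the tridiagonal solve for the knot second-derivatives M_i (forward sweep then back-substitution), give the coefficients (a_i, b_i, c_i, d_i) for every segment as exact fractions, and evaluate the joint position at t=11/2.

Δ: Δ0=2, Δ1=-1, Δ2=5
row 1: diag=10, rhs=-18; c'=1/5, d'=-9/5
row 2: denom=6−2·1/5=28/5; d'=(36−2·-9/5)/(28/5)=99/14
back: M2=99/14
back: M1=-9/5−1/5·99/14=-45/14
M: M0=0, M1=-45/14, M2=99/14, M3=0
seg 0: a=-5, c=M0/2=0, d=(M1−M0)/(6·3)=-5/28, b=Δ0−h0·(2M0+M1)/6=101/28
seg 1: a=1, c=M1/2=-45/28, d=(M2−M1)/(6·2)=6/7, b=Δ1−h1·(2M1+M2)/6=-17/14
seg 2: a=-1, c=M2/2=99/28, d=(M3−M2)/(6·1)=-33/28, b=Δ2−h2·(2M2+M3)/6=37/14
t_q=11/2 → seg 2, τ=1/2; S=-1+37/14·τ+99/28·τ²+-33/28·τ³=237/224

  seg 0: a=-5 b=101/28 c=0 d=-5/28
  seg 1: a=1 b=-17/14 c=-45/28 d=6/7
  seg 2: a=-1 b=37/14 c=99/28 d=-33/28
S(11/2) = 237/224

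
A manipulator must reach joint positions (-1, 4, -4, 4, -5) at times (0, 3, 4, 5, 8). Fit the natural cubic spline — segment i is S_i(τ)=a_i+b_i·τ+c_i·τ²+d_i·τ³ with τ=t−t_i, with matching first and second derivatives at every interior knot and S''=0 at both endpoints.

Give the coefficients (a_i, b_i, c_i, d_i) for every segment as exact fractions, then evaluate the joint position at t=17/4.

Δ: Δ0=5/3, Δ1=-8, Δ2=8, Δ3=-3
row 1: diag=8, rhs=-58; c'=1/8, d'=-29/4
row 2: denom=4−1·1/8=31/8; d'=(96−1·-29/4)/(31/8)=826/31
row 3: denom=8−1·8/31=240/31; d'=(-66−1·826/31)/(240/31)=-359/30
back: M3=-359/30
back: M2=826/31−8/31·-359/30=446/15
back: M1=-29/4−1/8·446/15=-329/30
M: M0=0, M1=-329/30, M2=446/15, M3=-359/30, M4=0
seg 0: a=-1, c=M0/2=0, d=(M1−M0)/(6·3)=-329/540, b=Δ0−h0·(2M0+M1)/6=143/20
seg 1: a=4, c=M1/2=-329/60, d=(M2−M1)/(6·1)=407/60, b=Δ1−h1·(2M1+M2)/6=-93/10
seg 2: a=-4, c=M2/2=223/15, d=(M3−M2)/(6·1)=-139/20, b=Δ2−h2·(2M2+M3)/6=1/12
seg 3: a=4, c=M3/2=-359/60, d=(M4−M3)/(6·3)=359/540, b=Δ3−h3·(2M3+M4)/6=269/30
t_q=17/4 → seg 2, τ=1/4; S=-4+1/12·τ+223/15·τ²+-139/20·τ³=-4043/1280

  seg 0: a=-1 b=143/20 c=0 d=-329/540
  seg 1: a=4 b=-93/10 c=-329/60 d=407/60
  seg 2: a=-4 b=1/12 c=223/15 d=-139/20
  seg 3: a=4 b=269/30 c=-359/60 d=359/540
S(17/4) = -4043/1280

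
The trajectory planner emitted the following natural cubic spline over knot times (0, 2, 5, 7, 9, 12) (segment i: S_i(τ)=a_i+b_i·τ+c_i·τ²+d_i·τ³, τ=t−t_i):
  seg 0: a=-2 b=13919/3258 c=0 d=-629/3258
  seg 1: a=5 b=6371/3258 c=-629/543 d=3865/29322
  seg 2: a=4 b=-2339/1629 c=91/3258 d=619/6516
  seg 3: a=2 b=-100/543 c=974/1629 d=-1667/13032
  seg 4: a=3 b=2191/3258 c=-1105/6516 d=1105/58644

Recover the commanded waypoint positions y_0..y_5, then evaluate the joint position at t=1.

y_0=-2 y_1=5 y_2=4 y_3=2 y_4=3 y_5=4
S(1) = 1129/543

y_0 = S_0(0) = a_0 = -2
y_1 = S_1(0) = a_1 = 5
y_2 = S_2(0) = a_2 = 4
y_3 = S_3(0) = a_3 = 2
y_4 = S_4(0) = a_4 = 3
y_5 = S_4(3) = 4
t_q=1 is in segment 0 (τ=1); S_0(τ)=1129/543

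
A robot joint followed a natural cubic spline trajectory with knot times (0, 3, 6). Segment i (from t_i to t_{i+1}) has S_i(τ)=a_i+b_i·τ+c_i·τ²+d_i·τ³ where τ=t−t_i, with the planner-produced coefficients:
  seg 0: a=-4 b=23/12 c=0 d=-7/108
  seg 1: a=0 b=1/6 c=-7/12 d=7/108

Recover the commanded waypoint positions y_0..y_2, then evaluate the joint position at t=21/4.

y_0 = S_0(0) = a_0 = -4
y_1 = S_1(0) = a_1 = 0
y_2 = S_1(3) = -3
t_q=21/4 is in segment 1 (τ=9/4); S_1(τ)=-471/256

y_0=-4 y_1=0 y_2=-3
S(21/4) = -471/256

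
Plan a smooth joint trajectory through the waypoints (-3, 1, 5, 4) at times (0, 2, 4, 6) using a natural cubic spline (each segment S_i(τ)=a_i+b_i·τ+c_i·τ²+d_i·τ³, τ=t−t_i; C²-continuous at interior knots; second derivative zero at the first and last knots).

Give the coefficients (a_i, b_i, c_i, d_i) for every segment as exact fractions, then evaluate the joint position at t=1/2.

Δ: Δ0=2, Δ1=2, Δ2=-1/2
row 1: diag=8, rhs=0; c'=1/4, d'=0
row 2: denom=8−2·1/4=15/2; d'=(-15−2·0)/(15/2)=-2
back: M2=-2
back: M1=0−1/4·-2=1/2
M: M0=0, M1=1/2, M2=-2, M3=0
seg 0: a=-3, c=M0/2=0, d=(M1−M0)/(6·2)=1/24, b=Δ0−h0·(2M0+M1)/6=11/6
seg 1: a=1, c=M1/2=1/4, d=(M2−M1)/(6·2)=-5/24, b=Δ1−h1·(2M1+M2)/6=7/3
seg 2: a=5, c=M2/2=-1, d=(M3−M2)/(6·2)=1/6, b=Δ2−h2·(2M2+M3)/6=5/6
t_q=1/2 → seg 0, τ=1/2; S=-3+11/6·τ+0·τ²+1/24·τ³=-133/64

  seg 0: a=-3 b=11/6 c=0 d=1/24
  seg 1: a=1 b=7/3 c=1/4 d=-5/24
  seg 2: a=5 b=5/6 c=-1 d=1/6
S(1/2) = -133/64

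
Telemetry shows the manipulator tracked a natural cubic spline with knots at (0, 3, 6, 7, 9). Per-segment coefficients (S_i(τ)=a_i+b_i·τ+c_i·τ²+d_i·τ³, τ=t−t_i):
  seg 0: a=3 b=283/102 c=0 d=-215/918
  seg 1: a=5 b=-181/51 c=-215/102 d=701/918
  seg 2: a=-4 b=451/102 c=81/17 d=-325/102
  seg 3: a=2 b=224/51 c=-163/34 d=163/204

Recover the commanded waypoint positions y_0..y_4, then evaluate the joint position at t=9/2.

y_0=3 y_1=5 y_2=-4 y_3=2 y_4=-2
S(9/2) = -677/272

y_0 = S_0(0) = a_0 = 3
y_1 = S_1(0) = a_1 = 5
y_2 = S_2(0) = a_2 = -4
y_3 = S_3(0) = a_3 = 2
y_4 = S_3(2) = -2
t_q=9/2 is in segment 1 (τ=3/2); S_1(τ)=-677/272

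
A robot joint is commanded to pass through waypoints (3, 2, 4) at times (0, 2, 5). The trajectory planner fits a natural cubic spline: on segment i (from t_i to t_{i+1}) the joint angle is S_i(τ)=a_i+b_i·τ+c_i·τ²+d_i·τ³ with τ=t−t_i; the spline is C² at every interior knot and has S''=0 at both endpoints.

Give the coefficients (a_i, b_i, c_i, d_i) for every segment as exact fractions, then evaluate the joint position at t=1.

  seg 0: a=3 b=-11/15 c=0 d=7/120
  seg 1: a=2 b=-1/30 c=7/20 d=-7/180
S(1) = 93/40

Δ: Δ0=-1/2, Δ1=2/3
row 1: diag=10, rhs=7; c'=3/10, d'=7/10
back: M1=7/10
M: M0=0, M1=7/10, M2=0
seg 0: a=3, c=M0/2=0, d=(M1−M0)/(6·2)=7/120, b=Δ0−h0·(2M0+M1)/6=-11/15
seg 1: a=2, c=M1/2=7/20, d=(M2−M1)/(6·3)=-7/180, b=Δ1−h1·(2M1+M2)/6=-1/30
t_q=1 → seg 0, τ=1; S=3+-11/15·τ+0·τ²+7/120·τ³=93/40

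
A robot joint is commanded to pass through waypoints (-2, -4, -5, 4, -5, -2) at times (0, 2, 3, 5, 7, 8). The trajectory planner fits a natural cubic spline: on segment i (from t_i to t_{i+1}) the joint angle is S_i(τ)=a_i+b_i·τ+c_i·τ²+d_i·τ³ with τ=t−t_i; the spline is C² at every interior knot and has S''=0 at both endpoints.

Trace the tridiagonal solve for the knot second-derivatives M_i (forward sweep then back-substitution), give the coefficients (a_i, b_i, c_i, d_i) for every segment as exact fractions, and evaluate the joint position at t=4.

  seg 0: a=-2 b=-159/349 c=0 d=-95/698
  seg 1: a=-4 b=-729/349 c=-285/349 d=665/349
  seg 2: a=-5 b=696/349 c=1710/349 d=-5091/2792
  seg 3: a=4 b=-201/698 c=-8433/1396 d=5493/2792
  seg 4: a=-5 b=-294/349 c=4023/698 d=-1341/698
S(4) = 197/2792

Δ: Δ0=-1, Δ1=-1, Δ2=9/2, Δ3=-9/2, Δ4=3
row 1: diag=6, rhs=0; c'=1/6, d'=0
row 2: denom=6−1·1/6=35/6; d'=(33−1·0)/(35/6)=198/35
row 3: denom=8−2·12/35=256/35; d'=(-54−2·198/35)/(256/35)=-1143/128
row 4: denom=6−2·35/128=349/64; d'=(45−2·-1143/128)/(349/64)=4023/349
back: M4=4023/349
back: M3=-1143/128−35/128·4023/349=-8433/698
back: M2=198/35−12/35·-8433/698=3420/349
back: M1=0−1/6·3420/349=-570/349
M: M0=0, M1=-570/349, M2=3420/349, M3=-8433/698, M4=4023/349, M5=0
seg 0: a=-2, c=M0/2=0, d=(M1−M0)/(6·2)=-95/698, b=Δ0−h0·(2M0+M1)/6=-159/349
seg 1: a=-4, c=M1/2=-285/349, d=(M2−M1)/(6·1)=665/349, b=Δ1−h1·(2M1+M2)/6=-729/349
seg 2: a=-5, c=M2/2=1710/349, d=(M3−M2)/(6·2)=-5091/2792, b=Δ2−h2·(2M2+M3)/6=696/349
seg 3: a=4, c=M3/2=-8433/1396, d=(M4−M3)/(6·2)=5493/2792, b=Δ3−h3·(2M3+M4)/6=-201/698
seg 4: a=-5, c=M4/2=4023/698, d=(M5−M4)/(6·1)=-1341/698, b=Δ4−h4·(2M4+M5)/6=-294/349
t_q=4 → seg 2, τ=1; S=-5+696/349·τ+1710/349·τ²+-5091/2792·τ³=197/2792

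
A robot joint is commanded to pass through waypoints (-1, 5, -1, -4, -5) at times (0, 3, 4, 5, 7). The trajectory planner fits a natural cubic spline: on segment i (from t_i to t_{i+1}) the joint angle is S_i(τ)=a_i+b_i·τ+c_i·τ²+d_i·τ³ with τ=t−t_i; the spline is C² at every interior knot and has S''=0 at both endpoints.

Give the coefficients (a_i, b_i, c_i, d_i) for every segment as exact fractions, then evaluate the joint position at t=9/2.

Δ: Δ0=2, Δ1=-6, Δ2=-3, Δ3=-1/2
row 1: diag=8, rhs=-48; c'=1/8, d'=-6
row 2: denom=4−1·1/8=31/8; d'=(18−1·-6)/(31/8)=192/31
row 3: denom=6−1·8/31=178/31; d'=(15−1·192/31)/(178/31)=273/178
back: M3=273/178
back: M2=192/31−8/31·273/178=516/89
back: M1=-6−1/8·516/89=-1197/178
M: M0=0, M1=-1197/178, M2=516/89, M3=273/178, M4=0
seg 0: a=-1, c=M0/2=0, d=(M1−M0)/(6·3)=-133/356, b=Δ0−h0·(2M0+M1)/6=1909/356
seg 1: a=5, c=M1/2=-1197/356, d=(M2−M1)/(6·1)=743/356, b=Δ1−h1·(2M1+M2)/6=-841/178
seg 2: a=-1, c=M2/2=258/89, d=(M3−M2)/(6·1)=-253/356, b=Δ2−h2·(2M2+M3)/6=-1847/356
seg 3: a=-4, c=M3/2=273/356, d=(M4−M3)/(6·2)=-91/712, b=Δ3−h3·(2M3+M4)/6=-271/178
t_q=9/2 → seg 2, τ=1/2; S=-1+-1847/356·τ+258/89·τ²+-253/356·τ³=-8425/2848

  seg 0: a=-1 b=1909/356 c=0 d=-133/356
  seg 1: a=5 b=-841/178 c=-1197/356 d=743/356
  seg 2: a=-1 b=-1847/356 c=258/89 d=-253/356
  seg 3: a=-4 b=-271/178 c=273/356 d=-91/712
S(9/2) = -8425/2848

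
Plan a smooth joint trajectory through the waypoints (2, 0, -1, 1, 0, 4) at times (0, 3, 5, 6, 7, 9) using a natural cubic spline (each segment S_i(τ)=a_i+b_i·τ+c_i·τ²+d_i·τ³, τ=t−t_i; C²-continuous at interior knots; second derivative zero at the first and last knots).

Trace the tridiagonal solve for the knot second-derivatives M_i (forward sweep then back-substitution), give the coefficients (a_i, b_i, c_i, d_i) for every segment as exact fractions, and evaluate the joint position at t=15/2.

  seg 0: a=2 b=-1241/3684 c=0 d=-45/1228
  seg 1: a=0 b=-2443/1842 c=-405/1228 d=2737/7368
  seg 2: a=-1 b=1669/921 c=583/307 d=-1576/921
  seg 3: a=1 b=439/921 c=-993/307 d=1619/921
  seg 4: a=0 b=-662/921 c=626/307 d=-313/921
S(15/2) = 265/2456

Δ: Δ0=-2/3, Δ1=-1/2, Δ2=2, Δ3=-1, Δ4=2
row 1: diag=10, rhs=1; c'=1/5, d'=1/10
row 2: denom=6−2·1/5=28/5; d'=(15−2·1/10)/(28/5)=37/14
row 3: denom=4−1·5/28=107/28; d'=(-18−1·37/14)/(107/28)=-578/107
row 4: denom=6−1·28/107=614/107; d'=(18−1·-578/107)/(614/107)=1252/307
back: M4=1252/307
back: M3=-578/107−28/107·1252/307=-1986/307
back: M2=37/14−5/28·-1986/307=1166/307
back: M1=1/10−1/5·1166/307=-405/614
M: M0=0, M1=-405/614, M2=1166/307, M3=-1986/307, M4=1252/307, M5=0
seg 0: a=2, c=M0/2=0, d=(M1−M0)/(6·3)=-45/1228, b=Δ0−h0·(2M0+M1)/6=-1241/3684
seg 1: a=0, c=M1/2=-405/1228, d=(M2−M1)/(6·2)=2737/7368, b=Δ1−h1·(2M1+M2)/6=-2443/1842
seg 2: a=-1, c=M2/2=583/307, d=(M3−M2)/(6·1)=-1576/921, b=Δ2−h2·(2M2+M3)/6=1669/921
seg 3: a=1, c=M3/2=-993/307, d=(M4−M3)/(6·1)=1619/921, b=Δ3−h3·(2M3+M4)/6=439/921
seg 4: a=0, c=M4/2=626/307, d=(M5−M4)/(6·2)=-313/921, b=Δ4−h4·(2M4+M5)/6=-662/921
t_q=15/2 → seg 4, τ=1/2; S=0+-662/921·τ+626/307·τ²+-313/921·τ³=265/2456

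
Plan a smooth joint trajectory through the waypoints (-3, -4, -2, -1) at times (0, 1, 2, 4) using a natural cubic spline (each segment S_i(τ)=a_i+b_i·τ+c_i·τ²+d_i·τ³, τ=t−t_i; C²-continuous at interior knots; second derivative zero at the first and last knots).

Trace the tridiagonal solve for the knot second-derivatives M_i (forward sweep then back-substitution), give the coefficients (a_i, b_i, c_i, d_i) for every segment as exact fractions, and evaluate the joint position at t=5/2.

Δ: Δ0=-1, Δ1=2, Δ2=1/2
row 1: diag=4, rhs=18; c'=1/4, d'=9/2
row 2: denom=6−1·1/4=23/4; d'=(-9−1·9/2)/(23/4)=-54/23
back: M2=-54/23
back: M1=9/2−1/4·-54/23=117/23
M: M0=0, M1=117/23, M2=-54/23, M3=0
seg 0: a=-3, c=M0/2=0, d=(M1−M0)/(6·1)=39/46, b=Δ0−h0·(2M0+M1)/6=-85/46
seg 1: a=-4, c=M1/2=117/46, d=(M2−M1)/(6·1)=-57/46, b=Δ1−h1·(2M1+M2)/6=16/23
seg 2: a=-2, c=M2/2=-27/23, d=(M3−M2)/(6·2)=9/46, b=Δ2−h2·(2M2+M3)/6=95/46
t_q=5/2 → seg 2, τ=1/2; S=-2+95/46·τ+-27/23·τ²+9/46·τ³=-455/368

  seg 0: a=-3 b=-85/46 c=0 d=39/46
  seg 1: a=-4 b=16/23 c=117/46 d=-57/46
  seg 2: a=-2 b=95/46 c=-27/23 d=9/46
S(5/2) = -455/368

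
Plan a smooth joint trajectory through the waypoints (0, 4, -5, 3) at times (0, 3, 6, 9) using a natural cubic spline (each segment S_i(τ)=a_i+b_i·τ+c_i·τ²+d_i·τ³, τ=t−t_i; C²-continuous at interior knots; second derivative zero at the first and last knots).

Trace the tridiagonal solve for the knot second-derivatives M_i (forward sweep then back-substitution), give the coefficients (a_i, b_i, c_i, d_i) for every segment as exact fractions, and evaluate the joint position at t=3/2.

  seg 0: a=0 b=43/15 c=0 d=-23/135
  seg 1: a=4 b=-26/15 c=-23/15 d=10/27
  seg 2: a=-5 b=-14/15 c=9/5 d=-1/5
S(3/2) = 149/40

Δ: Δ0=4/3, Δ1=-3, Δ2=8/3
row 1: diag=12, rhs=-26; c'=1/4, d'=-13/6
row 2: denom=12−3·1/4=45/4; d'=(34−3·-13/6)/(45/4)=18/5
back: M2=18/5
back: M1=-13/6−1/4·18/5=-46/15
M: M0=0, M1=-46/15, M2=18/5, M3=0
seg 0: a=0, c=M0/2=0, d=(M1−M0)/(6·3)=-23/135, b=Δ0−h0·(2M0+M1)/6=43/15
seg 1: a=4, c=M1/2=-23/15, d=(M2−M1)/(6·3)=10/27, b=Δ1−h1·(2M1+M2)/6=-26/15
seg 2: a=-5, c=M2/2=9/5, d=(M3−M2)/(6·3)=-1/5, b=Δ2−h2·(2M2+M3)/6=-14/15
t_q=3/2 → seg 0, τ=3/2; S=0+43/15·τ+0·τ²+-23/135·τ³=149/40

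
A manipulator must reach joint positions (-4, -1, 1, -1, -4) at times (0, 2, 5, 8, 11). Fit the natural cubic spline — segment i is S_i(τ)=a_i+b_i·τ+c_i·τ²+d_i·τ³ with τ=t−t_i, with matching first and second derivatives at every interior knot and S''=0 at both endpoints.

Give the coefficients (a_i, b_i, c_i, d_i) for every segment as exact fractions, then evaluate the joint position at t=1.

Δ: Δ0=3/2, Δ1=2/3, Δ2=-2/3, Δ3=-1
row 1: diag=10, rhs=-5; c'=3/10, d'=-1/2
row 2: denom=12−3·3/10=111/10; d'=(-8−3·-1/2)/(111/10)=-65/111
row 3: denom=12−3·10/37=414/37; d'=(-2−3·-65/111)/(414/37)=-1/46
back: M3=-1/46
back: M2=-65/111−10/37·-1/46=-40/69
back: M1=-1/2−3/10·-40/69=-15/46
M: M0=0, M1=-15/46, M2=-40/69, M3=-1/46, M4=0
seg 0: a=-4, c=M0/2=0, d=(M1−M0)/(6·2)=-5/184, b=Δ0−h0·(2M0+M1)/6=37/23
seg 1: a=-1, c=M1/2=-15/92, d=(M2−M1)/(6·3)=-35/2484, b=Δ1−h1·(2M1+M2)/6=59/46
seg 2: a=1, c=M2/2=-20/69, d=(M3−M2)/(6·3)=77/2484, b=Δ2−h2·(2M2+M3)/6=-7/92
seg 3: a=-1, c=M3/2=-1/92, d=(M4−M3)/(6·3)=1/828, b=Δ3−h3·(2M3+M4)/6=-45/46
t_q=1 → seg 0, τ=1; S=-4+37/23·τ+0·τ²+-5/184·τ³=-445/184

  seg 0: a=-4 b=37/23 c=0 d=-5/184
  seg 1: a=-1 b=59/46 c=-15/92 d=-35/2484
  seg 2: a=1 b=-7/92 c=-20/69 d=77/2484
  seg 3: a=-1 b=-45/46 c=-1/92 d=1/828
S(1) = -445/184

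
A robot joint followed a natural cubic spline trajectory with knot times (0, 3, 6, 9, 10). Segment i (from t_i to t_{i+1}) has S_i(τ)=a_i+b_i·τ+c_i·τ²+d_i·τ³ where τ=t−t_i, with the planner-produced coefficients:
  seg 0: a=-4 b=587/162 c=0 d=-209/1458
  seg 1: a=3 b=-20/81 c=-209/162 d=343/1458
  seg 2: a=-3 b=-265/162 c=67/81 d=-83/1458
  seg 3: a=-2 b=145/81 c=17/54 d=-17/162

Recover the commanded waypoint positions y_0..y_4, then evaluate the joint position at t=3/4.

y_0=-4 y_1=3 y_2=-3 y_3=-2 y_4=0
S(3/4) = -1547/1152

y_0 = S_0(0) = a_0 = -4
y_1 = S_1(0) = a_1 = 3
y_2 = S_2(0) = a_2 = -3
y_3 = S_3(0) = a_3 = -2
y_4 = S_3(1) = 0
t_q=3/4 is in segment 0 (τ=3/4); S_0(τ)=-1547/1152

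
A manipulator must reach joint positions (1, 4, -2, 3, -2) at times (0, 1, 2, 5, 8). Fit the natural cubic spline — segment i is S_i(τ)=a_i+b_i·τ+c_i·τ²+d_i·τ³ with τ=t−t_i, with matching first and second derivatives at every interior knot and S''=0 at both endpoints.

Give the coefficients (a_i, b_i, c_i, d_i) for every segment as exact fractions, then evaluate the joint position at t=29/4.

Δ: Δ0=3, Δ1=-6, Δ2=5/3, Δ3=-5/3
row 1: diag=4, rhs=-54; c'=1/4, d'=-27/2
row 2: denom=8−1·1/4=31/4; d'=(46−1·-27/2)/(31/4)=238/31
row 3: denom=12−3·12/31=336/31; d'=(-20−3·238/31)/(336/31)=-667/168
back: M3=-667/168
back: M2=238/31−12/31·-667/168=129/14
back: M1=-27/2−1/4·129/14=-885/56
M: M0=0, M1=-885/56, M2=129/14, M3=-667/168, M4=0
seg 0: a=1, c=M0/2=0, d=(M1−M0)/(6·1)=-295/112, b=Δ0−h0·(2M0+M1)/6=631/112
seg 1: a=4, c=M1/2=-885/112, d=(M2−M1)/(6·1)=467/112, b=Δ1−h1·(2M1+M2)/6=-127/56
seg 2: a=-2, c=M2/2=129/28, d=(M3−M2)/(6·3)=-2215/3024, b=Δ2−h2·(2M2+M3)/6=-89/16
seg 3: a=3, c=M3/2=-667/336, d=(M4−M3)/(6·3)=667/3024, b=Δ3−h3·(2M3+M4)/6=129/56
t_q=29/4 → seg 3, τ=9/4; S=3+129/56·τ+-667/336·τ²+667/3024·τ³=4629/7168

  seg 0: a=1 b=631/112 c=0 d=-295/112
  seg 1: a=4 b=-127/56 c=-885/112 d=467/112
  seg 2: a=-2 b=-89/16 c=129/28 d=-2215/3024
  seg 3: a=3 b=129/56 c=-667/336 d=667/3024
S(29/4) = 4629/7168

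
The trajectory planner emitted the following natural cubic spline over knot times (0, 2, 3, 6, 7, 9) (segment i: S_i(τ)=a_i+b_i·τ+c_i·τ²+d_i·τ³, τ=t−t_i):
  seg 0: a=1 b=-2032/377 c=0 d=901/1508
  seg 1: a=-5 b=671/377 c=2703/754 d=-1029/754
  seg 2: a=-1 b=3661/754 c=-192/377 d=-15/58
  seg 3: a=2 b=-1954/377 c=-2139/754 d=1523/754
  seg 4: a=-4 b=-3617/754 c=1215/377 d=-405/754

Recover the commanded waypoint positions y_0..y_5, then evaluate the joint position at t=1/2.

y_0=1 y_1=-5 y_2=-1 y_3=2 y_4=-4 y_5=-5
S(1/2) = -19547/12064

y_0 = S_0(0) = a_0 = 1
y_1 = S_1(0) = a_1 = -5
y_2 = S_2(0) = a_2 = -1
y_3 = S_3(0) = a_3 = 2
y_4 = S_4(0) = a_4 = -4
y_5 = S_4(2) = -5
t_q=1/2 is in segment 0 (τ=1/2); S_0(τ)=-19547/12064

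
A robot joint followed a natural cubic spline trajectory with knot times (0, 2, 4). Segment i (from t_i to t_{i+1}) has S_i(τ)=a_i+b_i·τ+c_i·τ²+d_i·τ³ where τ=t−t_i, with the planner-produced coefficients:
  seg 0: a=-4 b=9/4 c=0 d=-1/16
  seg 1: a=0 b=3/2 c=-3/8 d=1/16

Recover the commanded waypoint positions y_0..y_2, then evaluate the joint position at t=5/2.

y_0 = S_0(0) = a_0 = -4
y_1 = S_1(0) = a_1 = 0
y_2 = S_1(2) = 2
t_q=5/2 is in segment 1 (τ=1/2); S_1(τ)=85/128

y_0=-4 y_1=0 y_2=2
S(5/2) = 85/128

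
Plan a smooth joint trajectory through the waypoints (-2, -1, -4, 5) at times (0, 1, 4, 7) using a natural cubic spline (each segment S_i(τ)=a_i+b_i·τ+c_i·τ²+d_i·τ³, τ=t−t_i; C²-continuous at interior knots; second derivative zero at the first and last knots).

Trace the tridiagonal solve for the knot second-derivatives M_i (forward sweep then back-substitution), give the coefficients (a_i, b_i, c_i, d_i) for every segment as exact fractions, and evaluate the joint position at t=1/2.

Δ: Δ0=1, Δ1=-1, Δ2=3
row 1: diag=8, rhs=-12; c'=3/8, d'=-3/2
row 2: denom=12−3·3/8=87/8; d'=(24−3·-3/2)/(87/8)=76/29
back: M2=76/29
back: M1=-3/2−3/8·76/29=-72/29
M: M0=0, M1=-72/29, M2=76/29, M3=0
seg 0: a=-2, c=M0/2=0, d=(M1−M0)/(6·1)=-12/29, b=Δ0−h0·(2M0+M1)/6=41/29
seg 1: a=-1, c=M1/2=-36/29, d=(M2−M1)/(6·3)=74/261, b=Δ1−h1·(2M1+M2)/6=5/29
seg 2: a=-4, c=M2/2=38/29, d=(M3−M2)/(6·3)=-38/261, b=Δ2−h2·(2M2+M3)/6=11/29
t_q=1/2 → seg 0, τ=1/2; S=-2+41/29·τ+0·τ²+-12/29·τ³=-39/29

  seg 0: a=-2 b=41/29 c=0 d=-12/29
  seg 1: a=-1 b=5/29 c=-36/29 d=74/261
  seg 2: a=-4 b=11/29 c=38/29 d=-38/261
S(1/2) = -39/29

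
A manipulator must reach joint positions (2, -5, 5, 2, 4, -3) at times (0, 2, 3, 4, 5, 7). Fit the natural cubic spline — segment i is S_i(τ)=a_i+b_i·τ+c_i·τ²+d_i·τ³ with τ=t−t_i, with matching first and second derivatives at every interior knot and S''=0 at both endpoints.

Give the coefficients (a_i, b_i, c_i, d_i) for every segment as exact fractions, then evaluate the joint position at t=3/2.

Δ: Δ0=-7/2, Δ1=10, Δ2=-3, Δ3=2, Δ4=-7/2
row 1: diag=6, rhs=81; c'=1/6, d'=27/2
row 2: denom=4−1·1/6=23/6; d'=(-78−1·27/2)/(23/6)=-549/23
row 3: denom=4−1·6/23=86/23; d'=(30−1·-549/23)/(86/23)=1239/86
row 4: denom=6−1·23/86=493/86; d'=(-33−1·1239/86)/(493/86)=-4077/493
back: M4=-4077/493
back: M3=1239/86−23/86·-4077/493=8193/493
back: M2=-549/23−6/23·8193/493=-13905/493
back: M1=27/2−1/6·-13905/493=8973/493
M: M0=0, M1=8973/493, M2=-13905/493, M3=8193/493, M4=-4077/493, M5=0
seg 0: a=2, c=M0/2=0, d=(M1−M0)/(6·2)=2991/1972, b=Δ0−h0·(2M0+M1)/6=-9433/986
seg 1: a=-5, c=M1/2=8973/986, d=(M2−M1)/(6·1)=-3813/493, b=Δ1−h1·(2M1+M2)/6=8513/986
seg 2: a=5, c=M2/2=-13905/986, d=(M3−M2)/(6·1)=127/17, b=Δ2−h2·(2M2+M3)/6=3581/986
seg 3: a=2, c=M3/2=8193/986, d=(M4−M3)/(6·1)=-2045/493, b=Δ3−h3·(2M3+M4)/6=-2131/986
seg 4: a=4, c=M4/2=-4077/986, d=(M5−M4)/(6·2)=1359/1972, b=Δ4−h4·(2M4+M5)/6=1985/986
t_q=3/2 → seg 0, τ=3/2; S=2+-9433/986·τ+0·τ²+2991/1972·τ³=-114083/15776

  seg 0: a=2 b=-9433/986 c=0 d=2991/1972
  seg 1: a=-5 b=8513/986 c=8973/986 d=-3813/493
  seg 2: a=5 b=3581/986 c=-13905/986 d=127/17
  seg 3: a=2 b=-2131/986 c=8193/986 d=-2045/493
  seg 4: a=4 b=1985/986 c=-4077/986 d=1359/1972
S(3/2) = -114083/15776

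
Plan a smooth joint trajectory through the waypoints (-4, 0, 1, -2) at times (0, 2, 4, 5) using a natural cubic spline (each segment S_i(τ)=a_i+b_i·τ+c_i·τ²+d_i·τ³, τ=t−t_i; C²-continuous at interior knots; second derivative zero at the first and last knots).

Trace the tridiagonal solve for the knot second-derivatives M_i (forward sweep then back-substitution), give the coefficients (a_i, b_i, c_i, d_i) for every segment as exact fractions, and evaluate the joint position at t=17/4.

  seg 0: a=-4 b=23/11 c=0 d=-1/44
  seg 1: a=0 b=20/11 c=-3/22 d=-23/88
  seg 2: a=1 b=-41/22 c=-75/44 d=25/44
S(17/4) = 1229/2816

Δ: Δ0=2, Δ1=1/2, Δ2=-3
row 1: diag=8, rhs=-9; c'=1/4, d'=-9/8
row 2: denom=6−2·1/4=11/2; d'=(-21−2·-9/8)/(11/2)=-75/22
back: M2=-75/22
back: M1=-9/8−1/4·-75/22=-3/11
M: M0=0, M1=-3/11, M2=-75/22, M3=0
seg 0: a=-4, c=M0/2=0, d=(M1−M0)/(6·2)=-1/44, b=Δ0−h0·(2M0+M1)/6=23/11
seg 1: a=0, c=M1/2=-3/22, d=(M2−M1)/(6·2)=-23/88, b=Δ1−h1·(2M1+M2)/6=20/11
seg 2: a=1, c=M2/2=-75/44, d=(M3−M2)/(6·1)=25/44, b=Δ2−h2·(2M2+M3)/6=-41/22
t_q=17/4 → seg 2, τ=1/4; S=1+-41/22·τ+-75/44·τ²+25/44·τ³=1229/2816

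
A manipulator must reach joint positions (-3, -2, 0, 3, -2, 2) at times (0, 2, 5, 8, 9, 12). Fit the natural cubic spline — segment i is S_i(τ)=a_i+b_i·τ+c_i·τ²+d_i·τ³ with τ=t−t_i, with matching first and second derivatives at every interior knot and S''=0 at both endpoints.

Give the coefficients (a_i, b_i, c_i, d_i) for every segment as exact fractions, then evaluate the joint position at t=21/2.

  seg 0: a=-3 b=2675/4182 c=0 d=-73/2091
  seg 1: a=-2 b=923/4182 c=-146/697 d=4493/37638
  seg 2: a=0 b=269/123 c=3617/4182 d=-15815/37638
  seg 3: a=3 b=-16597/4182 c=-2033/697 d=7885/4182
  seg 4: a=-2 b=-8669/2091 c=3819/1394 d=-1273/4182
S(21/2) = -34371/11152

Δ: Δ0=1/2, Δ1=2/3, Δ2=1, Δ3=-5, Δ4=4/3
row 1: diag=10, rhs=1; c'=3/10, d'=1/10
row 2: denom=12−3·3/10=111/10; d'=(2−3·1/10)/(111/10)=17/111
row 3: denom=8−3·10/37=266/37; d'=(-36−3·17/111)/(266/37)=-71/14
row 4: denom=8−1·37/266=2091/266; d'=(38−1·-71/14)/(2091/266)=3819/697
back: M4=3819/697
back: M3=-71/14−37/266·3819/697=-4066/697
back: M2=17/111−10/37·-4066/697=3617/2091
back: M1=1/10−3/10·3617/2091=-292/697
M: M0=0, M1=-292/697, M2=3617/2091, M3=-4066/697, M4=3819/697, M5=0
seg 0: a=-3, c=M0/2=0, d=(M1−M0)/(6·2)=-73/2091, b=Δ0−h0·(2M0+M1)/6=2675/4182
seg 1: a=-2, c=M1/2=-146/697, d=(M2−M1)/(6·3)=4493/37638, b=Δ1−h1·(2M1+M2)/6=923/4182
seg 2: a=0, c=M2/2=3617/4182, d=(M3−M2)/(6·3)=-15815/37638, b=Δ2−h2·(2M2+M3)/6=269/123
seg 3: a=3, c=M3/2=-2033/697, d=(M4−M3)/(6·1)=7885/4182, b=Δ3−h3·(2M3+M4)/6=-16597/4182
seg 4: a=-2, c=M4/2=3819/1394, d=(M5−M4)/(6·3)=-1273/4182, b=Δ4−h4·(2M4+M5)/6=-8669/2091
t_q=21/2 → seg 4, τ=3/2; S=-2+-8669/2091·τ+3819/1394·τ²+-1273/4182·τ³=-34371/11152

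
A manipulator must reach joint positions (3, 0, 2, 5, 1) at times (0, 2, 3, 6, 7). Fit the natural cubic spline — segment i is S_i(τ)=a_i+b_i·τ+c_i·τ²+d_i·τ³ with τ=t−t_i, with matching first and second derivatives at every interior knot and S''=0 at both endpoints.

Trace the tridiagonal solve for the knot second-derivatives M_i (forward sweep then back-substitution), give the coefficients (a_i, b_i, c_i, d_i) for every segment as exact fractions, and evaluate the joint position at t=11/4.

  seg 0: a=3 b=-61/23 c=0 d=53/184
  seg 1: a=0 b=37/46 c=159/92 d=-49/92
  seg 2: a=2 b=245/92 c=3/23 d=-21/92
  seg 3: a=5 b=-125/46 c=-177/92 d=59/92
S(11/4) = 7953/5888

Δ: Δ0=-3/2, Δ1=2, Δ2=1, Δ3=-4
row 1: diag=6, rhs=21; c'=1/6, d'=7/2
row 2: denom=8−1·1/6=47/6; d'=(-6−1·7/2)/(47/6)=-57/47
row 3: denom=8−3·18/47=322/47; d'=(-30−3·-57/47)/(322/47)=-177/46
back: M3=-177/46
back: M2=-57/47−18/47·-177/46=6/23
back: M1=7/2−1/6·6/23=159/46
M: M0=0, M1=159/46, M2=6/23, M3=-177/46, M4=0
seg 0: a=3, c=M0/2=0, d=(M1−M0)/(6·2)=53/184, b=Δ0−h0·(2M0+M1)/6=-61/23
seg 1: a=0, c=M1/2=159/92, d=(M2−M1)/(6·1)=-49/92, b=Δ1−h1·(2M1+M2)/6=37/46
seg 2: a=2, c=M2/2=3/23, d=(M3−M2)/(6·3)=-21/92, b=Δ2−h2·(2M2+M3)/6=245/92
seg 3: a=5, c=M3/2=-177/92, d=(M4−M3)/(6·1)=59/92, b=Δ3−h3·(2M3+M4)/6=-125/46
t_q=11/4 → seg 1, τ=3/4; S=0+37/46·τ+159/92·τ²+-49/92·τ³=7953/5888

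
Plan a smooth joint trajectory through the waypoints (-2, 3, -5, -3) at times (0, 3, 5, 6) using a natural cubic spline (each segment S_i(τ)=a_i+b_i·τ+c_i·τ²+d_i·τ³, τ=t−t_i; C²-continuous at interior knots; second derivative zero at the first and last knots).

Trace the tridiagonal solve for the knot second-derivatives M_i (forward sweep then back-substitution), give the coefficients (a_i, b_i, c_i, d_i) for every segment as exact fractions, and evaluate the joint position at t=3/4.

Δ: Δ0=5/3, Δ1=-4, Δ2=2
row 1: diag=10, rhs=-34; c'=1/5, d'=-17/5
row 2: denom=6−2·1/5=28/5; d'=(36−2·-17/5)/(28/5)=107/14
back: M2=107/14
back: M1=-17/5−1/5·107/14=-69/14
M: M0=0, M1=-69/14, M2=107/14, M3=0
seg 0: a=-2, c=M0/2=0, d=(M1−M0)/(6·3)=-23/84, b=Δ0−h0·(2M0+M1)/6=347/84
seg 1: a=3, c=M1/2=-69/28, d=(M2−M1)/(6·2)=22/21, b=Δ1−h1·(2M1+M2)/6=-137/42
seg 2: a=-5, c=M2/2=107/28, d=(M3−M2)/(6·1)=-107/84, b=Δ2−h2·(2M2+M3)/6=-23/42
t_q=3/4 → seg 0, τ=3/4; S=-2+347/84·τ+0·τ²+-23/84·τ³=1761/1792

  seg 0: a=-2 b=347/84 c=0 d=-23/84
  seg 1: a=3 b=-137/42 c=-69/28 d=22/21
  seg 2: a=-5 b=-23/42 c=107/28 d=-107/84
S(3/4) = 1761/1792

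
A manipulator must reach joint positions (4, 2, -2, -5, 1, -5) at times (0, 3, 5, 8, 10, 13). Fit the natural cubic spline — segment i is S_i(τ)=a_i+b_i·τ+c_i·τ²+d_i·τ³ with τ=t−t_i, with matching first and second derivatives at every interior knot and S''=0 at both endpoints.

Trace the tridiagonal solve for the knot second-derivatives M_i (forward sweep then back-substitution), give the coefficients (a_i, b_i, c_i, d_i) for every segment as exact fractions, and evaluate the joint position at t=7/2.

  seg 0: a=4 b=-199/693 c=0 d=-263/6237
  seg 1: a=2 b=-988/693 c=-263/693 d=32/693
  seg 2: a=-2 b=-184/77 c=-71/693 d=56/297
  seg 3: a=-5 b=482/231 c=1105/693 d=-1577/2772
  seg 4: a=1 b=1135/693 c=-2521/1386 d=2521/12474
S(7/2) = 369/308

Δ: Δ0=-2/3, Δ1=-2, Δ2=-1, Δ3=3, Δ4=-2
row 1: diag=10, rhs=-8; c'=1/5, d'=-4/5
row 2: denom=10−2·1/5=48/5; d'=(6−2·-4/5)/(48/5)=19/24
row 3: denom=10−3·5/16=145/16; d'=(24−3·19/24)/(145/16)=346/145
row 4: denom=10−2·32/145=1386/145; d'=(-30−2·346/145)/(1386/145)=-2521/693
back: M4=-2521/693
back: M3=346/145−32/145·-2521/693=2210/693
back: M2=19/24−5/16·2210/693=-142/693
back: M1=-4/5−1/5·-142/693=-526/693
M: M0=0, M1=-526/693, M2=-142/693, M3=2210/693, M4=-2521/693, M5=0
seg 0: a=4, c=M0/2=0, d=(M1−M0)/(6·3)=-263/6237, b=Δ0−h0·(2M0+M1)/6=-199/693
seg 1: a=2, c=M1/2=-263/693, d=(M2−M1)/(6·2)=32/693, b=Δ1−h1·(2M1+M2)/6=-988/693
seg 2: a=-2, c=M2/2=-71/693, d=(M3−M2)/(6·3)=56/297, b=Δ2−h2·(2M2+M3)/6=-184/77
seg 3: a=-5, c=M3/2=1105/693, d=(M4−M3)/(6·2)=-1577/2772, b=Δ3−h3·(2M3+M4)/6=482/231
seg 4: a=1, c=M4/2=-2521/1386, d=(M5−M4)/(6·3)=2521/12474, b=Δ4−h4·(2M4+M5)/6=1135/693
t_q=7/2 → seg 1, τ=1/2; S=2+-988/693·τ+-263/693·τ²+32/693·τ³=369/308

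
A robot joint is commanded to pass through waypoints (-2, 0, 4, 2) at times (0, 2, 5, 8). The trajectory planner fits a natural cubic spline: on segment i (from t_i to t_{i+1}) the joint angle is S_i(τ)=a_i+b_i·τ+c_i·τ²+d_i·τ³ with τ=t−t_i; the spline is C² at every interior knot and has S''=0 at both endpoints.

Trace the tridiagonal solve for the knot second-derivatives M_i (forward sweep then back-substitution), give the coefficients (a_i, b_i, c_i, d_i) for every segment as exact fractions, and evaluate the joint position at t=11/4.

  seg 0: a=-2 b=91/111 c=0 d=5/111
  seg 1: a=0 b=151/111 c=10/37 d=-31/333
  seg 2: a=4 b=52/111 c=-21/37 d=7/111
S(11/4) = 2683/2368

Δ: Δ0=1, Δ1=4/3, Δ2=-2/3
row 1: diag=10, rhs=2; c'=3/10, d'=1/5
row 2: denom=12−3·3/10=111/10; d'=(-12−3·1/5)/(111/10)=-42/37
back: M2=-42/37
back: M1=1/5−3/10·-42/37=20/37
M: M0=0, M1=20/37, M2=-42/37, M3=0
seg 0: a=-2, c=M0/2=0, d=(M1−M0)/(6·2)=5/111, b=Δ0−h0·(2M0+M1)/6=91/111
seg 1: a=0, c=M1/2=10/37, d=(M2−M1)/(6·3)=-31/333, b=Δ1−h1·(2M1+M2)/6=151/111
seg 2: a=4, c=M2/2=-21/37, d=(M3−M2)/(6·3)=7/111, b=Δ2−h2·(2M2+M3)/6=52/111
t_q=11/4 → seg 1, τ=3/4; S=0+151/111·τ+10/37·τ²+-31/333·τ³=2683/2368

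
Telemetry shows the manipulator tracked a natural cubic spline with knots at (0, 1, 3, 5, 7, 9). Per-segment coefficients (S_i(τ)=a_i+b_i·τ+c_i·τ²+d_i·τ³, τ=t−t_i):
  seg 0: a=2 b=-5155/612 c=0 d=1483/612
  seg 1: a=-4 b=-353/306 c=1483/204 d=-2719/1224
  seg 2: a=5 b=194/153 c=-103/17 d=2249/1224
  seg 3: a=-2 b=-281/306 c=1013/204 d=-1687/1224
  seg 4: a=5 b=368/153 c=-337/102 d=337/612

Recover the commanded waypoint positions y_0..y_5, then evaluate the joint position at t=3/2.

y_0=2 y_1=-4 y_2=5 y_3=-2 y_4=5 y_5=1
S(3/2) = -9913/3264

y_0 = S_0(0) = a_0 = 2
y_1 = S_1(0) = a_1 = -4
y_2 = S_2(0) = a_2 = 5
y_3 = S_3(0) = a_3 = -2
y_4 = S_4(0) = a_4 = 5
y_5 = S_4(2) = 1
t_q=3/2 is in segment 1 (τ=1/2); S_1(τ)=-9913/3264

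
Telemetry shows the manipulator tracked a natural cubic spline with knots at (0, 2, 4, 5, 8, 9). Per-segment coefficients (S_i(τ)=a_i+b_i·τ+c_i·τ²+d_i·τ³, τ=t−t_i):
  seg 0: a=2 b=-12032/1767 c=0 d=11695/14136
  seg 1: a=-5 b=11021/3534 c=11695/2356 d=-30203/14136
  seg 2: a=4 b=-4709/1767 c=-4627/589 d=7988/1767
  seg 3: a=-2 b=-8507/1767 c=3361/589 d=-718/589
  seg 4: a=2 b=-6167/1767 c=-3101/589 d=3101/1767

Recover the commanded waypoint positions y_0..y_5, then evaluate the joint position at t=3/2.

y_0 = S_0(0) = a_0 = 2
y_1 = S_1(0) = a_1 = -5
y_2 = S_2(0) = a_2 = 4
y_3 = S_3(0) = a_3 = -2
y_4 = S_4(0) = a_4 = 2
y_5 = S_4(1) = -5
t_q=3/2 is in segment 0 (τ=3/2); S_0(τ)=-204377/37696

y_0=2 y_1=-5 y_2=4 y_3=-2 y_4=2 y_5=-5
S(3/2) = -204377/37696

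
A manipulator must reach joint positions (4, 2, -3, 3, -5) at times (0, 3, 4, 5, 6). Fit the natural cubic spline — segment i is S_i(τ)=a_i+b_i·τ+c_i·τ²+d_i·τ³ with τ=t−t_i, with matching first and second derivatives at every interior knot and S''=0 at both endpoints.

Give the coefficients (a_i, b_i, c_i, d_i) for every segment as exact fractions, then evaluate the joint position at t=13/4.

  seg 0: a=4 b=875/348 c=0 d=-41/116
  seg 1: a=2 b=-1223/174 c=-369/116 d=1813/348
  seg 2: a=-3 b=779/348 c=361/29 d=-3023/348
  seg 3: a=3 b=187/174 c=-1579/116 d=1579/348
S(13/4) = 931/7424

Δ: Δ0=-2/3, Δ1=-5, Δ2=6, Δ3=-8
row 1: diag=8, rhs=-26; c'=1/8, d'=-13/4
row 2: denom=4−1·1/8=31/8; d'=(66−1·-13/4)/(31/8)=554/31
row 3: denom=4−1·8/31=116/31; d'=(-84−1·554/31)/(116/31)=-1579/58
back: M3=-1579/58
back: M2=554/31−8/31·-1579/58=722/29
back: M1=-13/4−1/8·722/29=-369/58
M: M0=0, M1=-369/58, M2=722/29, M3=-1579/58, M4=0
seg 0: a=4, c=M0/2=0, d=(M1−M0)/(6·3)=-41/116, b=Δ0−h0·(2M0+M1)/6=875/348
seg 1: a=2, c=M1/2=-369/116, d=(M2−M1)/(6·1)=1813/348, b=Δ1−h1·(2M1+M2)/6=-1223/174
seg 2: a=-3, c=M2/2=361/29, d=(M3−M2)/(6·1)=-3023/348, b=Δ2−h2·(2M2+M3)/6=779/348
seg 3: a=3, c=M3/2=-1579/116, d=(M4−M3)/(6·1)=1579/348, b=Δ3−h3·(2M3+M4)/6=187/174
t_q=13/4 → seg 1, τ=1/4; S=2+-1223/174·τ+-369/116·τ²+1813/348·τ³=931/7424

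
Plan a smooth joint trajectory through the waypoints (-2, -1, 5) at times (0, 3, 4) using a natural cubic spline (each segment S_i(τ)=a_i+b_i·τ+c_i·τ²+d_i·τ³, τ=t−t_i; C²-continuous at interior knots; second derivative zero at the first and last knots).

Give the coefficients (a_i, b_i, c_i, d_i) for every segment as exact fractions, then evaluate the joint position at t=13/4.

Δ: Δ0=1/3, Δ1=6
row 1: diag=8, rhs=34; c'=1/8, d'=17/4
back: M1=17/4
M: M0=0, M1=17/4, M2=0
seg 0: a=-2, c=M0/2=0, d=(M1−M0)/(6·3)=17/72, b=Δ0−h0·(2M0+M1)/6=-43/24
seg 1: a=-1, c=M1/2=17/8, d=(M2−M1)/(6·1)=-17/24, b=Δ1−h1·(2M1+M2)/6=55/12
t_q=13/4 → seg 1, τ=1/4; S=-1+55/12·τ+17/8·τ²+-17/24·τ³=137/512

  seg 0: a=-2 b=-43/24 c=0 d=17/72
  seg 1: a=-1 b=55/12 c=17/8 d=-17/24
S(13/4) = 137/512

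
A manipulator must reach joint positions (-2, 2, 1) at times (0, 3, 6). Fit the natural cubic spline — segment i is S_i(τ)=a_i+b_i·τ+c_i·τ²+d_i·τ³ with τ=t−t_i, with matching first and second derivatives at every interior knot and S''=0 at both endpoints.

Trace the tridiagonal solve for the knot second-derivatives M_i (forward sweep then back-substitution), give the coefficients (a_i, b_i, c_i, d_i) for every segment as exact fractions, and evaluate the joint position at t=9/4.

  seg 0: a=-2 b=7/4 c=0 d=-5/108
  seg 1: a=2 b=1/2 c=-5/12 d=5/108
S(9/4) = 361/256

Δ: Δ0=4/3, Δ1=-1/3
row 1: diag=12, rhs=-10; c'=1/4, d'=-5/6
back: M1=-5/6
M: M0=0, M1=-5/6, M2=0
seg 0: a=-2, c=M0/2=0, d=(M1−M0)/(6·3)=-5/108, b=Δ0−h0·(2M0+M1)/6=7/4
seg 1: a=2, c=M1/2=-5/12, d=(M2−M1)/(6·3)=5/108, b=Δ1−h1·(2M1+M2)/6=1/2
t_q=9/4 → seg 0, τ=9/4; S=-2+7/4·τ+0·τ²+-5/108·τ³=361/256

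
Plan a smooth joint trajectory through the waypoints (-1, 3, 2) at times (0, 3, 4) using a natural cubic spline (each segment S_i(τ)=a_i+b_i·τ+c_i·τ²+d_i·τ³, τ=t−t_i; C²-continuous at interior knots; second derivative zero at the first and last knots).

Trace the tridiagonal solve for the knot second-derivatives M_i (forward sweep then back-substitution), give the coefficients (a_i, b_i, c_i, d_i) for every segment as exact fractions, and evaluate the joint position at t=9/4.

  seg 0: a=-1 b=53/24 c=0 d=-7/72
  seg 1: a=3 b=-5/12 c=-7/8 d=7/24
S(9/4) = 1465/512

Δ: Δ0=4/3, Δ1=-1
row 1: diag=8, rhs=-14; c'=1/8, d'=-7/4
back: M1=-7/4
M: M0=0, M1=-7/4, M2=0
seg 0: a=-1, c=M0/2=0, d=(M1−M0)/(6·3)=-7/72, b=Δ0−h0·(2M0+M1)/6=53/24
seg 1: a=3, c=M1/2=-7/8, d=(M2−M1)/(6·1)=7/24, b=Δ1−h1·(2M1+M2)/6=-5/12
t_q=9/4 → seg 0, τ=9/4; S=-1+53/24·τ+0·τ²+-7/72·τ³=1465/512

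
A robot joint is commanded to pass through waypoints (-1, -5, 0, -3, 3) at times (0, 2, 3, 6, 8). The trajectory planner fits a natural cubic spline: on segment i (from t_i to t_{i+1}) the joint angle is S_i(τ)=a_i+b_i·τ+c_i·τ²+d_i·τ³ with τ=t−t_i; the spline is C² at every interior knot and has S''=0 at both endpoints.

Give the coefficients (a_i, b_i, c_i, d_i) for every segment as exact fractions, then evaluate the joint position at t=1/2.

Δ: Δ0=-2, Δ1=5, Δ2=-1, Δ3=3
row 1: diag=6, rhs=42; c'=1/6, d'=7
row 2: denom=8−1·1/6=47/6; d'=(-36−1·7)/(47/6)=-258/47
row 3: denom=10−3·18/47=416/47; d'=(24−3·-258/47)/(416/47)=951/208
back: M3=951/208
back: M2=-258/47−18/47·951/208=-753/104
back: M1=7−1/6·-753/104=1707/208
M: M0=0, M1=1707/208, M2=-753/104, M3=951/208, M4=0
seg 0: a=-1, c=M0/2=0, d=(M1−M0)/(6·2)=569/832, b=Δ0−h0·(2M0+M1)/6=-985/208
seg 1: a=-5, c=M1/2=1707/416, d=(M2−M1)/(6·1)=-1071/416, b=Δ1−h1·(2M1+M2)/6=361/104
seg 2: a=0, c=M2/2=-753/208, d=(M3−M2)/(6·3)=21/32, b=Δ2−h2·(2M2+M3)/6=1645/416
seg 3: a=-3, c=M3/2=951/416, d=(M4−M3)/(6·2)=-317/832, b=Δ3−h3·(2M3+M4)/6=-5/104
t_q=1/2 → seg 0, τ=1/2; S=-1+-985/208·τ+0·τ²+569/832·τ³=-21847/6656

  seg 0: a=-1 b=-985/208 c=0 d=569/832
  seg 1: a=-5 b=361/104 c=1707/416 d=-1071/416
  seg 2: a=0 b=1645/416 c=-753/208 d=21/32
  seg 3: a=-3 b=-5/104 c=951/416 d=-317/832
S(1/2) = -21847/6656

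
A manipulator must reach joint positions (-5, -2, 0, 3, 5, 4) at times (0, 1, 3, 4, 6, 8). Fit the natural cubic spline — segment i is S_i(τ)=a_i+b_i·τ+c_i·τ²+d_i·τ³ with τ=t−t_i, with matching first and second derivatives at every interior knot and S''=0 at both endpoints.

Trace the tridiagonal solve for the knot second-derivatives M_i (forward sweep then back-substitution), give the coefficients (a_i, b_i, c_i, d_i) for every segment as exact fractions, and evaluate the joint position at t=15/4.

  seg 0: a=-5 b=141/40 c=0 d=-21/40
  seg 1: a=-2 b=39/20 c=-63/40 d=11/20
  seg 2: a=0 b=9/4 c=69/40 d=-39/40
  seg 3: a=3 b=111/40 c=-6/5 d=5/32
  seg 4: a=5 b=-3/20 c=-21/80 d=7/160
S(15/4) = 5751/2560

Δ: Δ0=3, Δ1=1, Δ2=3, Δ3=1, Δ4=-1/2
row 1: diag=6, rhs=-12; c'=1/3, d'=-2
row 2: denom=6−2·1/3=16/3; d'=(12−2·-2)/(16/3)=3
row 3: denom=6−1·3/16=93/16; d'=(-12−1·3)/(93/16)=-80/31
row 4: denom=8−2·32/93=680/93; d'=(-9−2·-80/31)/(680/93)=-21/40
back: M4=-21/40
back: M3=-80/31−32/93·-21/40=-12/5
back: M2=3−3/16·-12/5=69/20
back: M1=-2−1/3·69/20=-63/20
M: M0=0, M1=-63/20, M2=69/20, M3=-12/5, M4=-21/40, M5=0
seg 0: a=-5, c=M0/2=0, d=(M1−M0)/(6·1)=-21/40, b=Δ0−h0·(2M0+M1)/6=141/40
seg 1: a=-2, c=M1/2=-63/40, d=(M2−M1)/(6·2)=11/20, b=Δ1−h1·(2M1+M2)/6=39/20
seg 2: a=0, c=M2/2=69/40, d=(M3−M2)/(6·1)=-39/40, b=Δ2−h2·(2M2+M3)/6=9/4
seg 3: a=3, c=M3/2=-6/5, d=(M4−M3)/(6·2)=5/32, b=Δ3−h3·(2M3+M4)/6=111/40
seg 4: a=5, c=M4/2=-21/80, d=(M5−M4)/(6·2)=7/160, b=Δ4−h4·(2M4+M5)/6=-3/20
t_q=15/4 → seg 2, τ=3/4; S=0+9/4·τ+69/40·τ²+-39/40·τ³=5751/2560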